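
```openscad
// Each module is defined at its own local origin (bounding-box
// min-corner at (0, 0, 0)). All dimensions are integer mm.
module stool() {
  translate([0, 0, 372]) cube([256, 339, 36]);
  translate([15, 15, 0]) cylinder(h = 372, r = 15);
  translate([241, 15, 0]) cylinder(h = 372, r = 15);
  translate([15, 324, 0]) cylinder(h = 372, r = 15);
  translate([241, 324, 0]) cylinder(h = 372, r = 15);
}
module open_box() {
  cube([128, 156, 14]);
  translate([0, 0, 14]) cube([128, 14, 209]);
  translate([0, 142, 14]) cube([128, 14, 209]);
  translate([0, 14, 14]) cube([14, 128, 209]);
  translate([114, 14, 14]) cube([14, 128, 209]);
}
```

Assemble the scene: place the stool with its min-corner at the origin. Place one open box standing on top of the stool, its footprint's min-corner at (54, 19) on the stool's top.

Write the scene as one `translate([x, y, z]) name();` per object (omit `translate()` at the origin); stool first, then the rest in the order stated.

stool();
translate([54, 19, 408]) open_box();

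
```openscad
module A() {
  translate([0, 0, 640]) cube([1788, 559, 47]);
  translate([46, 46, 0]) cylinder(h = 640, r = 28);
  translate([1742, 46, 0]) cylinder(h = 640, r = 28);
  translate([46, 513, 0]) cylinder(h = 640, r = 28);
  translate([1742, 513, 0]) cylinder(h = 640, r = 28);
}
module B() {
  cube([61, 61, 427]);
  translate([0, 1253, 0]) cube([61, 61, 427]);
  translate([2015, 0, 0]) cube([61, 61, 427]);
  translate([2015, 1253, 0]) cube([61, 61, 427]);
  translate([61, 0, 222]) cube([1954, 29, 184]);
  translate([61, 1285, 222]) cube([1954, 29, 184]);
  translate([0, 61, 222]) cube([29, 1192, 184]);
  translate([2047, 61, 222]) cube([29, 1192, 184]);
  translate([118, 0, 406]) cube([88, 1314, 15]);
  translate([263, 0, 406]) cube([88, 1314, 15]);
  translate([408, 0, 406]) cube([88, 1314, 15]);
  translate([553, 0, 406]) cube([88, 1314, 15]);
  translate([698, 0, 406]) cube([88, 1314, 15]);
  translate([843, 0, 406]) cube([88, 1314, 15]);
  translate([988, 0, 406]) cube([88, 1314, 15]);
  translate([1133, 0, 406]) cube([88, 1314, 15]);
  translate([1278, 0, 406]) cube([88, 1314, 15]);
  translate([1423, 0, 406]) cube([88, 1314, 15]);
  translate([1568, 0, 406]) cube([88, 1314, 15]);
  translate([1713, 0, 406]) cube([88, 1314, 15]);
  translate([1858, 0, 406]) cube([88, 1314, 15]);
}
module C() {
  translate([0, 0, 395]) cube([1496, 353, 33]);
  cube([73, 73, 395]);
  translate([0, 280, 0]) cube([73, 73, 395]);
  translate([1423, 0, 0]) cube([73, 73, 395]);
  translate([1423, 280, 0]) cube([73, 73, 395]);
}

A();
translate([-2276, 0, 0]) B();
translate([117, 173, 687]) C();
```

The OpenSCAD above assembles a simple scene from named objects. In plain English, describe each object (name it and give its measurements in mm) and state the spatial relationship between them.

A is a rectangular dining table. The top is 1788×559×47 mm with its upper surface at z = 687 mm. It stands on four round legs of 56 mm diameter, each leg's bounding box inset 18 mm from the nearest pair of top edges, running from the floor to the underside of the top.

B is a bed frame 2076 mm long (x) by 1314 mm wide (y). Four 61×61 mm corner posts, 427 mm tall, at the corners of the footprint. Four rails of 29 mm thickness and 184 mm height run between adjacent posts with their undersides at z = 222 mm, their outer faces flush with the outside of the frame (the two x-running rails run between the posts' inner faces; the two y-running rails run between the posts' inner faces). 13 slats, each 88 mm wide (x) and 15 mm thick, lie across the top of the two x-running rails, running the full 1314 mm width of the frame in y; the slats are evenly spaced along x between the inner faces of the end posts with equal gaps (rounded down to the nearest mm) at the −x end and between each pair — any rounding remainder accumulates at the +x end.

C is a bench: a 1496×353 mm seat slab, 33 mm thick, top at z = 428 mm, on four 73×73 mm square legs flush with the seat corners and standing on z = 0.

The bed frame is on the floor beside the table on its −x side. The bench is on top of the table.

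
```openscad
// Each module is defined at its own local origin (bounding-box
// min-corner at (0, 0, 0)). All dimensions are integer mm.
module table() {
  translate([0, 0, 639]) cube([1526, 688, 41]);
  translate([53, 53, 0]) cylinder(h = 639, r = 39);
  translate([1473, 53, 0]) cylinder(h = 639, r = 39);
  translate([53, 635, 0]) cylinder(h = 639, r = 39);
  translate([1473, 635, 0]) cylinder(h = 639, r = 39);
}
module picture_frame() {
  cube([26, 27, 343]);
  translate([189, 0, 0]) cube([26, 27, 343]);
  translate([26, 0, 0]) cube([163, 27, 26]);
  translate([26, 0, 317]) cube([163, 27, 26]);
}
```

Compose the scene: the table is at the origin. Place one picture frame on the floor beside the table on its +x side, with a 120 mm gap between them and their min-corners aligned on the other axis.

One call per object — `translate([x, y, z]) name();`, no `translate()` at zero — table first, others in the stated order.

table();
translate([1646, 0, 0]) picture_frame();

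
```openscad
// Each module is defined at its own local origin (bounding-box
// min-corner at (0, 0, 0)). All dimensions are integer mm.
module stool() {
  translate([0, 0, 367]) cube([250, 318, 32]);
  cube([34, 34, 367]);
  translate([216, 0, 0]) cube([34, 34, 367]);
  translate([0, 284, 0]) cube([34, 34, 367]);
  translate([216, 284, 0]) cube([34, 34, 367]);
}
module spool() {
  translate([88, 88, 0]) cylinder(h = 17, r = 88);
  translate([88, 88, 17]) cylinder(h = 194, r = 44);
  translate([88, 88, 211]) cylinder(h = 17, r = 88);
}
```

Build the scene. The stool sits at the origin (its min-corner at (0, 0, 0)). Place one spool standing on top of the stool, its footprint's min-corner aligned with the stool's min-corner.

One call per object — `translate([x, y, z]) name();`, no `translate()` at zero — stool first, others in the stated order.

stool();
translate([0, 0, 399]) spool();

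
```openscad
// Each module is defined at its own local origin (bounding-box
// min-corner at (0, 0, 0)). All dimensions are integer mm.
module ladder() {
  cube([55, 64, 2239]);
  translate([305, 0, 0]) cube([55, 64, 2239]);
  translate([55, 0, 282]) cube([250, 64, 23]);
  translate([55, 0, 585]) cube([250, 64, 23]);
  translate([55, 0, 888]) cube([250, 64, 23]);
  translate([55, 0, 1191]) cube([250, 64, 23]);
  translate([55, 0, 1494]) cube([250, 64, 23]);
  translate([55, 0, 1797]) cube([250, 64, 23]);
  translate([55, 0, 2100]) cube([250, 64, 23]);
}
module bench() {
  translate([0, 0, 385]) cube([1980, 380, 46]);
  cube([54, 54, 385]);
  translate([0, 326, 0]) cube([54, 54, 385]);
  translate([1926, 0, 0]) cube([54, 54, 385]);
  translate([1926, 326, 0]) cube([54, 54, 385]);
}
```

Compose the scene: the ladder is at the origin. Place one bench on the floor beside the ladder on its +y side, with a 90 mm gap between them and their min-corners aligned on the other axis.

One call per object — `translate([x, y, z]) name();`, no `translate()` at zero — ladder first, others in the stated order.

ladder();
translate([0, 154, 0]) bench();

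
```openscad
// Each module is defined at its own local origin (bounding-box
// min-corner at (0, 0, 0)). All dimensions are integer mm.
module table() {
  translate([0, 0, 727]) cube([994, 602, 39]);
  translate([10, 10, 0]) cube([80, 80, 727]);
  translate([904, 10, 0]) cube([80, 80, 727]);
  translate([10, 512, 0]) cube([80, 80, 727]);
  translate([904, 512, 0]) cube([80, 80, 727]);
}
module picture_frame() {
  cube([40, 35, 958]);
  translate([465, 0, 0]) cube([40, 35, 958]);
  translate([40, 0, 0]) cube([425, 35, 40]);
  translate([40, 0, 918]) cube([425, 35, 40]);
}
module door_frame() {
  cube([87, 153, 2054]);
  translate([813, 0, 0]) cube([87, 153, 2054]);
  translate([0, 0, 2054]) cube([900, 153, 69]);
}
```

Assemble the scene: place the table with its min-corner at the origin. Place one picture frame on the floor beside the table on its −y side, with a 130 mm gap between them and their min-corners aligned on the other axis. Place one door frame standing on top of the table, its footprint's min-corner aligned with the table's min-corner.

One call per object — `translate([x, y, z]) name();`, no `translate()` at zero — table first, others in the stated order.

table();
translate([0, -165, 0]) picture_frame();
translate([0, 0, 766]) door_frame();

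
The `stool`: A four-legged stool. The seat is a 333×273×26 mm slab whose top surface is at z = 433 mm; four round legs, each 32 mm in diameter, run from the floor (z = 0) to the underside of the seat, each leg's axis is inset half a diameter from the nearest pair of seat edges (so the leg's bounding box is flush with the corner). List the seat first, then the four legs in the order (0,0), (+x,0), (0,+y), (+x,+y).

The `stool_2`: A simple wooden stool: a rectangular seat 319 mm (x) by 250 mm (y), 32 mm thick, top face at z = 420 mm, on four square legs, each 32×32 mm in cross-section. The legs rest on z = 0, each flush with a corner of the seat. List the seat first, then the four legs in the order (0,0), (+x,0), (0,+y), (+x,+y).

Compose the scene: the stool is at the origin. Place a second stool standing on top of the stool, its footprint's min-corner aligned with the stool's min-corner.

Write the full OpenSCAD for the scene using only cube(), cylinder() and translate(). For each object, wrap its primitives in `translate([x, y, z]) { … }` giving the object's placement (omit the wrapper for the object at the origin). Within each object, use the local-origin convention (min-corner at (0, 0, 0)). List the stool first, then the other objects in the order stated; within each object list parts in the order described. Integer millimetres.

translate([0, 0, 407]) cube([333, 273, 26]);
translate([16, 16, 0]) cylinder(h = 407, r = 16);
translate([317, 16, 0]) cylinder(h = 407, r = 16);
translate([16, 257, 0]) cylinder(h = 407, r = 16);
translate([317, 257, 0]) cylinder(h = 407, r = 16);
translate([0, 0, 433]) {
  translate([0, 0, 388]) cube([319, 250, 32]);
  cube([32, 32, 388]);
  translate([287, 0, 0]) cube([32, 32, 388]);
  translate([0, 218, 0]) cube([32, 32, 388]);
  translate([287, 218, 0]) cube([32, 32, 388]);
}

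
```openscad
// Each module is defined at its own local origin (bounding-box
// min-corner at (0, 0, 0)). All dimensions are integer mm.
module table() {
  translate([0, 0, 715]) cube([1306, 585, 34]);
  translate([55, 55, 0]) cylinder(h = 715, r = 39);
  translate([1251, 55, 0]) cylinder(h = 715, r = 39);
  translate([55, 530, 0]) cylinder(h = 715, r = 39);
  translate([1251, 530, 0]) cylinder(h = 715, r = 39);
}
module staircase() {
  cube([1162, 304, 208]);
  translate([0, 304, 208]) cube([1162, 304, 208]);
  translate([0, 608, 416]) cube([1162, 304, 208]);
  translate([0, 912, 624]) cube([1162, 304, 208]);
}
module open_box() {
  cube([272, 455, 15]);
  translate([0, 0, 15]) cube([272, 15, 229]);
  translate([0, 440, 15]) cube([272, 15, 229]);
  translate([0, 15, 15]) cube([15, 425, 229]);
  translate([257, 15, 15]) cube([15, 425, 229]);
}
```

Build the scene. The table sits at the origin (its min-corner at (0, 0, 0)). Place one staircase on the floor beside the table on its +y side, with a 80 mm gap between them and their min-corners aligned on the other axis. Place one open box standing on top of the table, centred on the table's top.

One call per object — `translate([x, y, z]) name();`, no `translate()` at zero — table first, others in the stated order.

table();
translate([0, 665, 0]) staircase();
translate([517, 65, 749]) open_box();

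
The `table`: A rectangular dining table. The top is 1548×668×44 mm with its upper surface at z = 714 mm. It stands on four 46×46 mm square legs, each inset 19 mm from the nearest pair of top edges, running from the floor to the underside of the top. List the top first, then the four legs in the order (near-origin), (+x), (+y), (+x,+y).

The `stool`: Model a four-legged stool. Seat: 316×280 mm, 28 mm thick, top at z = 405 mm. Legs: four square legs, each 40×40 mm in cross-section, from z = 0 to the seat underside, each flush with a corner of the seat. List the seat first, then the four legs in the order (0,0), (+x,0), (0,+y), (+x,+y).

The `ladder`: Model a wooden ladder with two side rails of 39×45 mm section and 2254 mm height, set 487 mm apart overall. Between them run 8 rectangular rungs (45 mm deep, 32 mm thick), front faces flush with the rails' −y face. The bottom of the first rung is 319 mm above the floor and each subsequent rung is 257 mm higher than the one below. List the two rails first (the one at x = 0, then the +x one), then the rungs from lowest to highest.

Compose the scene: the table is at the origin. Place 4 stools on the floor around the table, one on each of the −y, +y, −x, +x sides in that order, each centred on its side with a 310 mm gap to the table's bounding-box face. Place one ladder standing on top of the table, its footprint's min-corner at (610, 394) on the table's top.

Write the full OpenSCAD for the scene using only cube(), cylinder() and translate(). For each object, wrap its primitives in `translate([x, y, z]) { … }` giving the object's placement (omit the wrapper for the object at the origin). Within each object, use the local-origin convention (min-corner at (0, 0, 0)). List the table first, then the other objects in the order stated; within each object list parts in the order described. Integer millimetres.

translate([0, 0, 670]) cube([1548, 668, 44]);
translate([19, 19, 0]) cube([46, 46, 670]);
translate([1483, 19, 0]) cube([46, 46, 670]);
translate([19, 603, 0]) cube([46, 46, 670]);
translate([1483, 603, 0]) cube([46, 46, 670]);
translate([616, -590, 0]) {
  translate([0, 0, 377]) cube([316, 280, 28]);
  cube([40, 40, 377]);
  translate([276, 0, 0]) cube([40, 40, 377]);
  translate([0, 240, 0]) cube([40, 40, 377]);
  translate([276, 240, 0]) cube([40, 40, 377]);
}
translate([616, 978, 0]) {
  translate([0, 0, 377]) cube([316, 280, 28]);
  cube([40, 40, 377]);
  translate([276, 0, 0]) cube([40, 40, 377]);
  translate([0, 240, 0]) cube([40, 40, 377]);
  translate([276, 240, 0]) cube([40, 40, 377]);
}
translate([-626, 194, 0]) {
  translate([0, 0, 377]) cube([316, 280, 28]);
  cube([40, 40, 377]);
  translate([276, 0, 0]) cube([40, 40, 377]);
  translate([0, 240, 0]) cube([40, 40, 377]);
  translate([276, 240, 0]) cube([40, 40, 377]);
}
translate([1858, 194, 0]) {
  translate([0, 0, 377]) cube([316, 280, 28]);
  cube([40, 40, 377]);
  translate([276, 0, 0]) cube([40, 40, 377]);
  translate([0, 240, 0]) cube([40, 40, 377]);
  translate([276, 240, 0]) cube([40, 40, 377]);
}
translate([610, 394, 714]) {
  cube([39, 45, 2254]);
  translate([448, 0, 0]) cube([39, 45, 2254]);
  translate([39, 0, 319]) cube([409, 45, 32]);
  translate([39, 0, 576]) cube([409, 45, 32]);
  translate([39, 0, 833]) cube([409, 45, 32]);
  translate([39, 0, 1090]) cube([409, 45, 32]);
  translate([39, 0, 1347]) cube([409, 45, 32]);
  translate([39, 0, 1604]) cube([409, 45, 32]);
  translate([39, 0, 1861]) cube([409, 45, 32]);
  translate([39, 0, 2118]) cube([409, 45, 32]);
}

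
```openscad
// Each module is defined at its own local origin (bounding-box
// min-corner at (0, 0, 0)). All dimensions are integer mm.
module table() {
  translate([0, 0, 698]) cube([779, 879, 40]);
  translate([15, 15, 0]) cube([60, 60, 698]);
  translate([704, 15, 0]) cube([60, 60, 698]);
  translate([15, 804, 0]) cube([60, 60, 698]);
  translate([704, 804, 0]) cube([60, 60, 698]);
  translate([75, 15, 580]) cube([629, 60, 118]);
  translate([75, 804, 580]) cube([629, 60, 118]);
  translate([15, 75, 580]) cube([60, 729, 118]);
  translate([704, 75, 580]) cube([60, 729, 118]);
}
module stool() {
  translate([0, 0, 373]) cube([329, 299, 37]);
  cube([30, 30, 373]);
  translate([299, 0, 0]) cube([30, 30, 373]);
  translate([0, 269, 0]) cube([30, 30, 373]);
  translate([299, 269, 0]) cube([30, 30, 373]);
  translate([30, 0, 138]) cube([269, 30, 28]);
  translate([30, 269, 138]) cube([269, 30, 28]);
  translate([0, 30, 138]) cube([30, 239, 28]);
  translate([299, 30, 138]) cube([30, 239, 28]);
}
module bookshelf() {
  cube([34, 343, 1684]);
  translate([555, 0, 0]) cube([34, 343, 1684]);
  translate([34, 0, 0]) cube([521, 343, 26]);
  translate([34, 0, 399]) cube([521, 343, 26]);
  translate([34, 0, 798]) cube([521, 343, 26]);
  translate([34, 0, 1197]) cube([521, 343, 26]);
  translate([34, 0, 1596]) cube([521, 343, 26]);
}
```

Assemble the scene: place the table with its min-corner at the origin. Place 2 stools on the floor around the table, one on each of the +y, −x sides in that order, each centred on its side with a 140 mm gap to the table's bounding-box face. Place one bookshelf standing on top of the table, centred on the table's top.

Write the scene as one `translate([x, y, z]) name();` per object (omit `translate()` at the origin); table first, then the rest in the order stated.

table();
translate([225, 1019, 0]) stool();
translate([-469, 290, 0]) stool();
translate([95, 268, 738]) bookshelf();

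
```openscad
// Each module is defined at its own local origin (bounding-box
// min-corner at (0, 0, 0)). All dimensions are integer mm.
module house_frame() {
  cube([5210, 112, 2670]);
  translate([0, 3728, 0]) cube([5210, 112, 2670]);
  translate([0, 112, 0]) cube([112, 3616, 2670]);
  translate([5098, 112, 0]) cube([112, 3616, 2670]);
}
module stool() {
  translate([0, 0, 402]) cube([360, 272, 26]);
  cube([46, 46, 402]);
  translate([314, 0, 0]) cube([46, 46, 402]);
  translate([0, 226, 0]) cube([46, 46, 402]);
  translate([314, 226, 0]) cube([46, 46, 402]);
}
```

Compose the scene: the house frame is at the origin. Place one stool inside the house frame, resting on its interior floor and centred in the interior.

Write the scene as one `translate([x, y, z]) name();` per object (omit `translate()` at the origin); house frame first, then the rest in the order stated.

house_frame();
translate([2425, 1784, 0]) stool();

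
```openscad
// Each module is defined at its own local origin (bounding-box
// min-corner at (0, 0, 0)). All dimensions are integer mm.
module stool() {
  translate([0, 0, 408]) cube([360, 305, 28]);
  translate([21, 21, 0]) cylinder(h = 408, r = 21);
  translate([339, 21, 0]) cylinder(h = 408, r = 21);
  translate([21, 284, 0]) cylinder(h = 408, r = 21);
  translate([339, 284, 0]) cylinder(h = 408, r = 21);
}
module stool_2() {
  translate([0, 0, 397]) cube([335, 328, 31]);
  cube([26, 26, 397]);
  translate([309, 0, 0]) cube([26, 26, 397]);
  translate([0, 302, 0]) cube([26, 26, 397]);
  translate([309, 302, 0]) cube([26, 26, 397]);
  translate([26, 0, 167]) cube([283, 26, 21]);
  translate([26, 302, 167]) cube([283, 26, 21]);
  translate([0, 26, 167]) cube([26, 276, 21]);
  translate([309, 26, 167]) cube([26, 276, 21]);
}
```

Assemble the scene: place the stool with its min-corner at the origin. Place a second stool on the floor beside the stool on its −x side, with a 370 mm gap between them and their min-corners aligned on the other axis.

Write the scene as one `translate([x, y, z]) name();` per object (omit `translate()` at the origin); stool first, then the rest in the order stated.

stool();
translate([-705, 0, 0]) stool_2();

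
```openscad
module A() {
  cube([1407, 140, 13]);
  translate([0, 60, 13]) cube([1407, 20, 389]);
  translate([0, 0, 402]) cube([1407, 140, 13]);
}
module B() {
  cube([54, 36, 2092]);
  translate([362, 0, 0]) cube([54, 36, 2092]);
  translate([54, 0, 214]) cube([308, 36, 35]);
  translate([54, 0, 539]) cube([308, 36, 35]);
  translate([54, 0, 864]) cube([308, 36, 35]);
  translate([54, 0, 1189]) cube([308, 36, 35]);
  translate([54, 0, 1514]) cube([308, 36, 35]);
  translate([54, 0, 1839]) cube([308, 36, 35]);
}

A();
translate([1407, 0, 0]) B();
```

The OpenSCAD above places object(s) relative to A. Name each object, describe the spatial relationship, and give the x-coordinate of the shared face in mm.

A is an I-beam. B is a ladder. The ladder is against the I-beam's +x side, with their −y faces flush. The x-coordinate of the shared face is 1407 mm.

The I-beam's +x face and the ladder's −x face are both at x = 1407 mm.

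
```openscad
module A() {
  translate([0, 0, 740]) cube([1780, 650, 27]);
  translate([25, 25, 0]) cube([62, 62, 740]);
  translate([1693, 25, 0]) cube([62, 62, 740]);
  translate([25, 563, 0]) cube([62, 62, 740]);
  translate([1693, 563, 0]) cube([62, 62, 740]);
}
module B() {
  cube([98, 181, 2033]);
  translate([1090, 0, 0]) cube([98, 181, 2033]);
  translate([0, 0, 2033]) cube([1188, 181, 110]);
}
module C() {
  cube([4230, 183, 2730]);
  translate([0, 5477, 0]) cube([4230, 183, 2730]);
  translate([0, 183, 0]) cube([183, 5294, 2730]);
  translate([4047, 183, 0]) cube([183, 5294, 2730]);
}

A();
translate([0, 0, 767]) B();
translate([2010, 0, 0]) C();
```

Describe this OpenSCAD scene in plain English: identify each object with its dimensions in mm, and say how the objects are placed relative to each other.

A is a table with a 1780×650 mm rectangular top, 27 mm thick, top surface at z = 767 mm, supported by four 62×62 mm square legs, each inset 25 mm from the nearest pair of top edges, running from the floor.

B is a rectangular door frame: two vertical jambs of 98×181 mm section, 2033 mm tall, with a clear opening 992 mm wide between their inner faces. A header 110 mm tall and 181 mm deep lies on top of the jambs and spans the full outside width.

C is a box-shaped house frame (walls only): outside footprint 4230×5660 mm, wall height 2730 mm, wall thickness 183 mm. The two y-facing walls run the full x-width; the two x-facing walls fit between the inner faces of the y-facing walls.

The door frame is on top of the table. The house frame is on the floor beside the table on its +x side.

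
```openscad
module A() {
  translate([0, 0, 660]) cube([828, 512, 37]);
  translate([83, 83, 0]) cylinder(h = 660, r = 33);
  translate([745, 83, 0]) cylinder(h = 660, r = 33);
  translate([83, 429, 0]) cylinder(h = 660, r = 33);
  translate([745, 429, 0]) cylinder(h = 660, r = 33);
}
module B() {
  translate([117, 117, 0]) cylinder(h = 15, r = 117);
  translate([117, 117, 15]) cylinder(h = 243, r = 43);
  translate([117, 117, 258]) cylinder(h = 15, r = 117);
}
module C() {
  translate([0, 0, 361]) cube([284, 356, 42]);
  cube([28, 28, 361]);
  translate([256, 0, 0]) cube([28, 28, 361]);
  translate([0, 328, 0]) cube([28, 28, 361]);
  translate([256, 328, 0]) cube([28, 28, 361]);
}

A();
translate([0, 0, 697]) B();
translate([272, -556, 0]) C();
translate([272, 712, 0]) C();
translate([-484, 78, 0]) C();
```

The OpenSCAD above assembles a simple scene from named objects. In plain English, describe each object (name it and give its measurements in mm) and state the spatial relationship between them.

A is a table with a 828×512 mm rectangular top, 37 mm thick, top surface at z = 697 mm, supported by four round legs of 66 mm diameter, each leg's bounding box inset 50 mm from the nearest pair of top edges, running from the floor.

B is a spool: two coaxial disc flanges of radius 117 mm and thickness 15 mm, joined by a core cylinder of radius 43 mm and height 243 mm. The lower flange rests on z = 0 and the three cylinders share a vertical axis.

C is a four-legged stool. The seat is 284×356 mm, 42 mm thick, top at z = 403 mm. It stands on four square legs, each 28×28 mm in cross-section, from z = 0 to the seat underside, each flush with a corner of the seat.

The spool is on top of the table. Three stools sit around the table at the −y, +y, −x sides.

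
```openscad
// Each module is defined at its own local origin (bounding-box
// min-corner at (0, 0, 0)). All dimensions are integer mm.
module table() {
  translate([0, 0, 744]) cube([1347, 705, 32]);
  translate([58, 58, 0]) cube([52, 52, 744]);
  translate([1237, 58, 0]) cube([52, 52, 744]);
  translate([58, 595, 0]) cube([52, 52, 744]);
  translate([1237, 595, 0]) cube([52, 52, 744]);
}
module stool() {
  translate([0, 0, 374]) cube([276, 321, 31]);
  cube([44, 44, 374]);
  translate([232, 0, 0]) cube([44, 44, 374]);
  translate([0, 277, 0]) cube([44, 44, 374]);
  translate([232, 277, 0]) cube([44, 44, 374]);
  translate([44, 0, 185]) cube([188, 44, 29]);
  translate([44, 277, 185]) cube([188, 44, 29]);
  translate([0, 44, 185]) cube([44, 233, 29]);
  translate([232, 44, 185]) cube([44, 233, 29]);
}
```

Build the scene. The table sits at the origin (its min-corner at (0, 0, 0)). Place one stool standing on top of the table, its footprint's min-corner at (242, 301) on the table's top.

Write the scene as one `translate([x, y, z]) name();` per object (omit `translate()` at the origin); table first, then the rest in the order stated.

table();
translate([242, 301, 776]) stool();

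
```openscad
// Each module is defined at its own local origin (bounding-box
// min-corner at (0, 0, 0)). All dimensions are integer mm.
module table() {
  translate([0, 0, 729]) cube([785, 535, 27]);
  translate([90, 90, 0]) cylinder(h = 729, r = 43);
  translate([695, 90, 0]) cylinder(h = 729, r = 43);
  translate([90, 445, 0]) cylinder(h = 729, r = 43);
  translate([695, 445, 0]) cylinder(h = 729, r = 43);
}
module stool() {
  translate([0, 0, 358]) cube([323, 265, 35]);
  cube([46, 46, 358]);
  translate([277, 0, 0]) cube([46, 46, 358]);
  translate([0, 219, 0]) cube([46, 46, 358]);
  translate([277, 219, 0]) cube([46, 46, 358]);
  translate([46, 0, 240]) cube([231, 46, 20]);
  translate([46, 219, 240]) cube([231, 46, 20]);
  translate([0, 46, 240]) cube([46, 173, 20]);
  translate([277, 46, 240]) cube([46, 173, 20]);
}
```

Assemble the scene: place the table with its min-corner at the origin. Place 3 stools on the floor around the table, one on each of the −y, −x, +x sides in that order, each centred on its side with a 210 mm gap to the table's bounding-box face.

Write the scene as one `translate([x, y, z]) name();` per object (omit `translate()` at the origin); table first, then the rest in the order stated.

table();
translate([231, -475, 0]) stool();
translate([-533, 135, 0]) stool();
translate([995, 135, 0]) stool();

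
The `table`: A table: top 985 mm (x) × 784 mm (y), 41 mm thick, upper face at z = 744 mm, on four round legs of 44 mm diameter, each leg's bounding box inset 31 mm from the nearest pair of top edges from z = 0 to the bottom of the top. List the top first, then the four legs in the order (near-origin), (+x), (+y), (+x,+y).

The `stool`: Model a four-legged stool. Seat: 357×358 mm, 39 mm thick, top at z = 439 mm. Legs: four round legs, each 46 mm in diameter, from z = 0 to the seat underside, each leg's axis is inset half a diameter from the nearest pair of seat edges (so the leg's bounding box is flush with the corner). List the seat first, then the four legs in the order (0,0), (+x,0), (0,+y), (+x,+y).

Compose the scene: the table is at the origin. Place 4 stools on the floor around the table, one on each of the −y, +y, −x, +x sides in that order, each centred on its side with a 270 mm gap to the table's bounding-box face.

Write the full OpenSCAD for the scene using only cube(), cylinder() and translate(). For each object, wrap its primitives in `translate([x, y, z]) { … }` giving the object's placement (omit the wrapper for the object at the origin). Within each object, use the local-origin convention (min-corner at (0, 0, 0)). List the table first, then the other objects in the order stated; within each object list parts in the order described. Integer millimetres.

translate([0, 0, 703]) cube([985, 784, 41]);
translate([53, 53, 0]) cylinder(h = 703, r = 22);
translate([932, 53, 0]) cylinder(h = 703, r = 22);
translate([53, 731, 0]) cylinder(h = 703, r = 22);
translate([932, 731, 0]) cylinder(h = 703, r = 22);
translate([314, -628, 0]) {
  translate([0, 0, 400]) cube([357, 358, 39]);
  translate([23, 23, 0]) cylinder(h = 400, r = 23);
  translate([334, 23, 0]) cylinder(h = 400, r = 23);
  translate([23, 335, 0]) cylinder(h = 400, r = 23);
  translate([334, 335, 0]) cylinder(h = 400, r = 23);
}
translate([314, 1054, 0]) {
  translate([0, 0, 400]) cube([357, 358, 39]);
  translate([23, 23, 0]) cylinder(h = 400, r = 23);
  translate([334, 23, 0]) cylinder(h = 400, r = 23);
  translate([23, 335, 0]) cylinder(h = 400, r = 23);
  translate([334, 335, 0]) cylinder(h = 400, r = 23);
}
translate([-627, 213, 0]) {
  translate([0, 0, 400]) cube([357, 358, 39]);
  translate([23, 23, 0]) cylinder(h = 400, r = 23);
  translate([334, 23, 0]) cylinder(h = 400, r = 23);
  translate([23, 335, 0]) cylinder(h = 400, r = 23);
  translate([334, 335, 0]) cylinder(h = 400, r = 23);
}
translate([1255, 213, 0]) {
  translate([0, 0, 400]) cube([357, 358, 39]);
  translate([23, 23, 0]) cylinder(h = 400, r = 23);
  translate([334, 23, 0]) cylinder(h = 400, r = 23);
  translate([23, 335, 0]) cylinder(h = 400, r = 23);
  translate([334, 335, 0]) cylinder(h = 400, r = 23);
}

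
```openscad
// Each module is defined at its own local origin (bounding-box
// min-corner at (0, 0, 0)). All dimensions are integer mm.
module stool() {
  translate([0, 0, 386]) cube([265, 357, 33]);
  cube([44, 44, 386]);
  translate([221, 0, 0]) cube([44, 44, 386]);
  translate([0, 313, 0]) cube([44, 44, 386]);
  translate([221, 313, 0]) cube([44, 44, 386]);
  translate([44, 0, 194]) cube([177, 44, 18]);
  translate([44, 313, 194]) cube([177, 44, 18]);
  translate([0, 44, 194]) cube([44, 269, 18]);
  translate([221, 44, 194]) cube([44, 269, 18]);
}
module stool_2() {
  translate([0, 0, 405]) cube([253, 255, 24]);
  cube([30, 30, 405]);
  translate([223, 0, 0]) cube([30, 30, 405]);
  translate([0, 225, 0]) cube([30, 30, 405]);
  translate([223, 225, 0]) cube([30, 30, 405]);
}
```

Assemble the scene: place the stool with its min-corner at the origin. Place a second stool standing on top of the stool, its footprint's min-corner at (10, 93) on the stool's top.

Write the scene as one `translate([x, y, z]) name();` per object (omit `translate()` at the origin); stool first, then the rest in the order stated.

stool();
translate([10, 93, 419]) stool_2();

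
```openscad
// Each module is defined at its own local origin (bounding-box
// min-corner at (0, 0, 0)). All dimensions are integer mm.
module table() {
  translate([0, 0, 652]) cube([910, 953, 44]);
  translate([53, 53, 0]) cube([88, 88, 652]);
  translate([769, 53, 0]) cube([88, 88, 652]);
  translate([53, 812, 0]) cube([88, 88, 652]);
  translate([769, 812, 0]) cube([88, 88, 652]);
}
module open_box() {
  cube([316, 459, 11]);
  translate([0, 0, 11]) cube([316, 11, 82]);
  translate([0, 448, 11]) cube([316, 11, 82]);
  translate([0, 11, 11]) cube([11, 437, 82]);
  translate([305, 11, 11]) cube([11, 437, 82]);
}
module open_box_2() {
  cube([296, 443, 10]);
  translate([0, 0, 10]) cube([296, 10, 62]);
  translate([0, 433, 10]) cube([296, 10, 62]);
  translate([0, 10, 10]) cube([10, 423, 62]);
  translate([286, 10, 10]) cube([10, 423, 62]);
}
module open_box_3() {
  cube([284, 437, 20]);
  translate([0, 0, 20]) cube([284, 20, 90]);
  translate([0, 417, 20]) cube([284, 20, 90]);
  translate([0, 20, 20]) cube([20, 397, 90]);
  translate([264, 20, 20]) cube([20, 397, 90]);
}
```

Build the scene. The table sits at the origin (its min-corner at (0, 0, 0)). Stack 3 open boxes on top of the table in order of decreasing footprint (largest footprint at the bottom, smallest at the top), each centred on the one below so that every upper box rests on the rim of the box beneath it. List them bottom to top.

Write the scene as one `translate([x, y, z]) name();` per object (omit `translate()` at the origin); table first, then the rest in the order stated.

table();
translate([297, 247, 696]) open_box();
translate([307, 255, 789]) open_box_2();
translate([313, 258, 861]) open_box_3();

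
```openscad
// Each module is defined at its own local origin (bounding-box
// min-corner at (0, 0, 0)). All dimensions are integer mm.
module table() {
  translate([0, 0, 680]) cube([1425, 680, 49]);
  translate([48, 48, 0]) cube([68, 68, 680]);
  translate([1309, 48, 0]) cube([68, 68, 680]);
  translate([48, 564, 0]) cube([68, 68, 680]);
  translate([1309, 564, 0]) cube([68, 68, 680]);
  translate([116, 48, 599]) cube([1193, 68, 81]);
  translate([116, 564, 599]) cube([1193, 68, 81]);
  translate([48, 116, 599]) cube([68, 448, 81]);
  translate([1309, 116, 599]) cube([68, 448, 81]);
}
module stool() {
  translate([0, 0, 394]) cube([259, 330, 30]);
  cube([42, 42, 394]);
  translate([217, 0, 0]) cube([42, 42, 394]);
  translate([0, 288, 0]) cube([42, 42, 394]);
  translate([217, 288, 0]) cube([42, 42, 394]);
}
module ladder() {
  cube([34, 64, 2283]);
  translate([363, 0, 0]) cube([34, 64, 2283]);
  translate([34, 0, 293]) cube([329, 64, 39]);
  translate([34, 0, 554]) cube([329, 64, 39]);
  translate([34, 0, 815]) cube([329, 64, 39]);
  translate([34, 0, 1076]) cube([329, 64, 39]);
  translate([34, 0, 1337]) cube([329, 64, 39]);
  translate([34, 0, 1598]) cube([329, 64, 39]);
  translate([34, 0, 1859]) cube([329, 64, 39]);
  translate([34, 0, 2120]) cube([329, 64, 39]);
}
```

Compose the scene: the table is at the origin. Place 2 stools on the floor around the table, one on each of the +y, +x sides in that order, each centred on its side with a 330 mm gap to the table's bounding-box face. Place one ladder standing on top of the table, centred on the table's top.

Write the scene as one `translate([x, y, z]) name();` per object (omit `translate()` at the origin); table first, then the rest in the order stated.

table();
translate([583, 1010, 0]) stool();
translate([1755, 175, 0]) stool();
translate([514, 308, 729]) ladder();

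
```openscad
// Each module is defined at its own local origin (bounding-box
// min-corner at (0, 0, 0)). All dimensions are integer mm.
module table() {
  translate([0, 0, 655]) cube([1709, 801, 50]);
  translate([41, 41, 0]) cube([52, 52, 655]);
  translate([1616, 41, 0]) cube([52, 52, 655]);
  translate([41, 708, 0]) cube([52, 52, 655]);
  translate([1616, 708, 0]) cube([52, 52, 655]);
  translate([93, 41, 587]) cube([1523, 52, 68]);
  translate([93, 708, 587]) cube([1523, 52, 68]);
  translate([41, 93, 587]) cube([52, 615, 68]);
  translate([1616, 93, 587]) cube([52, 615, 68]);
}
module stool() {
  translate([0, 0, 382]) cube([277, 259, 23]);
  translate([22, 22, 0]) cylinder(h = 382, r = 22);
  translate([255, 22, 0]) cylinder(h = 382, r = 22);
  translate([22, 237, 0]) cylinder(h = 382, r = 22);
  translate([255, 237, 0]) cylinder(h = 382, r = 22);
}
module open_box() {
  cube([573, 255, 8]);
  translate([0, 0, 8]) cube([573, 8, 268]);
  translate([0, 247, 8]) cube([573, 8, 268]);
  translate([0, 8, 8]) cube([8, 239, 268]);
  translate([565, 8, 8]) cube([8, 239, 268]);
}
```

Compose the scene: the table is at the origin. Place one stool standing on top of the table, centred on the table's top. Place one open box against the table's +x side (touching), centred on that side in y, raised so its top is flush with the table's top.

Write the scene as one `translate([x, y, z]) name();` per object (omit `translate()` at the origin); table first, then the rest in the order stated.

table();
translate([716, 271, 705]) stool();
translate([1709, 273, 429]) open_box();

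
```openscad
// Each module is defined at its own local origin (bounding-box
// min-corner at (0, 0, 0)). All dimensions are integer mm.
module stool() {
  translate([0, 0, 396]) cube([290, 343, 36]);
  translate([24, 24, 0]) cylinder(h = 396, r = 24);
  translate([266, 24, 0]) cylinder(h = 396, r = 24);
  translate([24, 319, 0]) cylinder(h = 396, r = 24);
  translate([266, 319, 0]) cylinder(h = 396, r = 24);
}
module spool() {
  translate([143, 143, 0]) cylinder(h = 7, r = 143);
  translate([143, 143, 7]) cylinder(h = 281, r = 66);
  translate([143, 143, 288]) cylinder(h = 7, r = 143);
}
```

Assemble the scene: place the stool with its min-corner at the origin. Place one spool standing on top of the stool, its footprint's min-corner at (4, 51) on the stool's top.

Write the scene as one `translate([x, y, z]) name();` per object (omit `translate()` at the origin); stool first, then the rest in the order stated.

stool();
translate([4, 51, 432]) spool();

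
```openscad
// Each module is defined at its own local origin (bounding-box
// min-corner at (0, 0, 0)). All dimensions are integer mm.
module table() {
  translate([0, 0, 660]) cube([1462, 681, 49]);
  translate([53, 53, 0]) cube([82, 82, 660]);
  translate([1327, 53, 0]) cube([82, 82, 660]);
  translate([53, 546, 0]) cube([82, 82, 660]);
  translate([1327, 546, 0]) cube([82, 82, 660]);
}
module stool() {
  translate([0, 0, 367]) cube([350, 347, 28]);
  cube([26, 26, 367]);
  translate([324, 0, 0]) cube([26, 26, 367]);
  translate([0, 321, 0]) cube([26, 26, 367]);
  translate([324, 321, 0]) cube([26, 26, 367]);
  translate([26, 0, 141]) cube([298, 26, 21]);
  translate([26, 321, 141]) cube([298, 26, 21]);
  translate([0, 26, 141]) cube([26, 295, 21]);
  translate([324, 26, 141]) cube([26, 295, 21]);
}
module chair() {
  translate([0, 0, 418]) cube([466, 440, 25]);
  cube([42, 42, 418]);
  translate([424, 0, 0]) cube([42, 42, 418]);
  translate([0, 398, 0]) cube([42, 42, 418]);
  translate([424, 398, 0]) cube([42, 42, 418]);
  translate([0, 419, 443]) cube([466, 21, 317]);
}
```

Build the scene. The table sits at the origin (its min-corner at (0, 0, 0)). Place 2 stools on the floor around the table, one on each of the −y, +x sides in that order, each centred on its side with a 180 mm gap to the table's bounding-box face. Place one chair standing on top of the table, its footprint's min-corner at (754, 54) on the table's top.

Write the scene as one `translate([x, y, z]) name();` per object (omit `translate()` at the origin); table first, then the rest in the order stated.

table();
translate([556, -527, 0]) stool();
translate([1642, 167, 0]) stool();
translate([754, 54, 709]) chair();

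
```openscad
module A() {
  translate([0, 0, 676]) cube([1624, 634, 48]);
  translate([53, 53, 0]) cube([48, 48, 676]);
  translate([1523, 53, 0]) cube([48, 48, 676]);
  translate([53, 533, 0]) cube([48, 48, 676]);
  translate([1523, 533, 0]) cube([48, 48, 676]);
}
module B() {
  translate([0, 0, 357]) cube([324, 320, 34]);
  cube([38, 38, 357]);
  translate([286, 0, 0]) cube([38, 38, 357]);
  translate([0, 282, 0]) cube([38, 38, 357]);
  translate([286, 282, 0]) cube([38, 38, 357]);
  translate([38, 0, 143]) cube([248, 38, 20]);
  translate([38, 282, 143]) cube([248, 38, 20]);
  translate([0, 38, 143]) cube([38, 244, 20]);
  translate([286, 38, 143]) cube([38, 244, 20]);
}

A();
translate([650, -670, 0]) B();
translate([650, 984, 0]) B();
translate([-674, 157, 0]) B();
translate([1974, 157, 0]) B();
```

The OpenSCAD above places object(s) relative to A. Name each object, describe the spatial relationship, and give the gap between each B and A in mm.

Each stool's nearest face is 350 mm from the table's bounding box.

A is a table. B is a stool. Four stools sit around the table at the −y, +y, −x, +x sides. The gap between each stool and the table is 350 mm.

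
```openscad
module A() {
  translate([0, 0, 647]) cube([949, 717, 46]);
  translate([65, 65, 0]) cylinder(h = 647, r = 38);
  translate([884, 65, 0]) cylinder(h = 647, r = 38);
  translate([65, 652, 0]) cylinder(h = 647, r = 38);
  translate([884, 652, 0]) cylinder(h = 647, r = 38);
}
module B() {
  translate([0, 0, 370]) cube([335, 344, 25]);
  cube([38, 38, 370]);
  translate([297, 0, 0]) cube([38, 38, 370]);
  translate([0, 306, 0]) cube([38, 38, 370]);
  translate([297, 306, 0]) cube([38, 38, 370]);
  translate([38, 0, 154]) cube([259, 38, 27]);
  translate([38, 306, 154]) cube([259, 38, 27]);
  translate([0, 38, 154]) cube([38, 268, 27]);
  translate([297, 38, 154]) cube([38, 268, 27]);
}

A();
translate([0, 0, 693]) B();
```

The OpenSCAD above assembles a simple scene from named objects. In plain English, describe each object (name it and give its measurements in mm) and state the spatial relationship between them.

A is a rectangular dining table. The top is 949×717×46 mm with its upper surface at z = 693 mm. It stands on four round legs of 76 mm diameter, each leg's bounding box inset 27 mm from the nearest pair of top edges, running from the floor to the underside of the top.

B is a four-legged stool. The seat is a 335×344×25 mm slab whose top surface is at z = 395 mm; four square legs, each 38×38 mm in cross-section, run from the floor (z = 0) to the underside of the seat, each flush with a corner of the seat. Four stretchers, 38 mm wide and 27 mm tall, connect adjacent legs with their undersides at z = 154 mm, each running between the inner faces of the legs it joins and aligned with the legs' outer faces on the other axis.

The stool is on top of the table.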